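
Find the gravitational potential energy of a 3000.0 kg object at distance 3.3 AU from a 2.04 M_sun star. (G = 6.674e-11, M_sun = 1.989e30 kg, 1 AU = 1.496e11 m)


M = 2.04 * 1.989e30 kg = 4.05756e+30 kg; r = 3.3 AU * 1.496e11 m/AU = 4.9368e+11 m. U = -GM*m/r = -(6.674e-11 * 4.05756e+30 * 3000.0) / 4.9368e+11 = -1.646e+12

-1.646e+12 J


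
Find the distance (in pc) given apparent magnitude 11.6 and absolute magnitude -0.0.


d = 10^((m - M + 5)/5) = 10^((11.6 - -0.0 + 5)/5) = 2089.2961

2089.2961 pc


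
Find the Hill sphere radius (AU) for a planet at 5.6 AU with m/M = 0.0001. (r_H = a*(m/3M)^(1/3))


r_H = a * (m/3M)^(1/3) = 5.6 * (0.0001/3)^(1/3) = 0.1802

0.1802 AU


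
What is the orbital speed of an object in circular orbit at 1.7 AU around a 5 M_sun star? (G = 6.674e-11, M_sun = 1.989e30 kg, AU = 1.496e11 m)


v = sqrt(GM/r) = sqrt(6.674e-11 * 9.945e+30 / 2.543e+11) = 51086.3927

51086.3927 m/s


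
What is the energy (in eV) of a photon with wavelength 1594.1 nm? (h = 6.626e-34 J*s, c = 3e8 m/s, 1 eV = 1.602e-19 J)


E = hc/lambda = 6.626e-34 * 3e8 / 1.594e-06 = 1.247e-19 J = 0.7784 eV

0.7784 eV


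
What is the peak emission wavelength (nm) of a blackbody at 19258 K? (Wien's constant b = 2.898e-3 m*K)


lam_max = b / T = 2.898e-3 / 19258 = 1.505e-07 m = 150.4829 nm

150.4829 nm


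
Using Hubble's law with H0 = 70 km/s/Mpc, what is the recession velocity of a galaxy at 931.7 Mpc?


v = H0 * d = 70 * 931.7 = 65219.0

65219.0 km/s


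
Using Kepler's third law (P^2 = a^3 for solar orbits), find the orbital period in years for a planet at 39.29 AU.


P = a^(3/2) = 39.29^1.5 = 246.2765

246.2765 years


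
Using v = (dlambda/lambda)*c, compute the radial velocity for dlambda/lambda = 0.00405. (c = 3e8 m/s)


v = (dlambda/lambda) * c = 0.00405 * 3e8 = 1.215e+06

1.215e+06 m/s


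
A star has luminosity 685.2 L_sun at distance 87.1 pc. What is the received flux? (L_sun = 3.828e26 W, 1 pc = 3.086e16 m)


F = L / (4*pi*d^2) = 2.623e+29 / (4*pi*(2.688e+18)^2) = 2.889e-09

2.889e-09 W/m^2


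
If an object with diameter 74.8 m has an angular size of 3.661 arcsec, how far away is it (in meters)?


D = size / theta_rad, theta_rad = 3.661 * pi/(180*3600) = 1.775e-05, D = 4.214e+06

4.214e+06 m


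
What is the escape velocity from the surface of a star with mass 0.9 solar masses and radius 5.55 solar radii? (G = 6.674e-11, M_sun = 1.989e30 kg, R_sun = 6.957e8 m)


M = 0.9 * 1.989e30 kg = 1.7901e+30 kg; R = 5.55 * 6.957e8 m = 3.861135e+09 m. v_esc = sqrt(2GM/R) = sqrt(2 * 6.674e-11 * 1.7901e+30 / 3.861135e+09) = 248764.9856

248764.9856 m/s


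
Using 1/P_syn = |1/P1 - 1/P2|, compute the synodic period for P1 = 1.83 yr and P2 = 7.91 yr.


1/P_syn = |1/P1 - 1/P2| = |1/1.83 - 1/7.91| => P_syn = 2.3808

2.3808 years


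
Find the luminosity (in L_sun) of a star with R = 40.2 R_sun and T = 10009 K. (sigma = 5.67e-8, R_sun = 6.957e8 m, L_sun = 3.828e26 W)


R = 40.2 * 6.957e8 m = 2.796714e+10 m. L = 4*pi*R^2*sigma*T^4 = 4*pi*(2.796714e+10)^2 * 5.67e-8 * 10009^4 = 5.593089808e+30 W. L/L_sun = 5.593089808e+30 / 3.828e26 = 14610.9974

14610.9974 L_sun


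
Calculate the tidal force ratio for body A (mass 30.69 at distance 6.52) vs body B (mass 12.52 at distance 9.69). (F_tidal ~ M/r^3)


Ratio = (M1/r1^3) / (M2/r2^3) = (30.69/6.52^3) / (12.52/9.69^3) = 8.0468

8.0468


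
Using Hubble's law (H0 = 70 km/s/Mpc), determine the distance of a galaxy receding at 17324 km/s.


d = v / H0 = 17324 / 70 = 247.4857

247.4857 Mpc


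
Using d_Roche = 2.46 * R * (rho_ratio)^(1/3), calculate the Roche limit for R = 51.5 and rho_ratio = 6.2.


d_Roche = 2.46 * 51.5 * 6.2^(1/3) = 232.741

232.741


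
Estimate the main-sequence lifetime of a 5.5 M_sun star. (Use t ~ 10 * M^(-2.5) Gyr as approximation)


t = 10 * M^(-2.5) = 10 * 5.5^(-2.5) = 0.141

0.141 Gyr


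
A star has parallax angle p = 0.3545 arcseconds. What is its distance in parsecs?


d = 1/p = 1/0.3545 = 2.8209

2.8209 pc


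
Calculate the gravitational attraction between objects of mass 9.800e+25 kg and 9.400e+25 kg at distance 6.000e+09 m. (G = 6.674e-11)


F = G*m1*m2/r^2 = 6.674e-11 * 9.800e+25 * 9.400e+25 / (6.000e+09)^2 = 6.674e-11 * 9.212e+51 / 3.600e+19 = 1.708e+22

1.708e+22 N


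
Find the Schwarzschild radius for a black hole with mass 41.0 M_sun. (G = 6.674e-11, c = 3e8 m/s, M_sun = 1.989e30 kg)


M = 41.0 * 1.989e30 kg = 8.1549e+31 kg. rs = 2GM/c^2 = 2 * 6.674e-11 * 8.1549e+31 / (3e8)^2 = 120946.228

120946.228 m


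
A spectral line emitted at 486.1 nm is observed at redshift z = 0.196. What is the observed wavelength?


lam_obs = lam_emit * (1 + z) = 486.1 * (1 + 0.196) = 581.3756

581.3756 nm


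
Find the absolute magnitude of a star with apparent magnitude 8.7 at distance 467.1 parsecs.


M = m - 5*log10(d) + 5 = 8.7 - 5*log10(467.1) + 5 = 0.353

0.353


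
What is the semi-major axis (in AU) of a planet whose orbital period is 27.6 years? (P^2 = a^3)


a = P^(2/3) = 27.6^(2/3) = 9.1328

9.1328 AU


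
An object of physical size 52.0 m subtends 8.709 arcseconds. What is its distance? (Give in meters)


D = size / theta_rad, theta_rad = 8.709 * pi/(180*3600) = 4.222e-05, D = 1.232e+06

1.232e+06 m


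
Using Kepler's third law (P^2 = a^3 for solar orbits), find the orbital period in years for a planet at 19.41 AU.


P = a^(3/2) = 19.41^1.5 = 85.5142

85.5142 years


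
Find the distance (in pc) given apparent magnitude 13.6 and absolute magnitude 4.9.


d = 10^((m - M + 5)/5) = 10^((13.6 - 4.9 + 5)/5) = 549.5409

549.5409 pc


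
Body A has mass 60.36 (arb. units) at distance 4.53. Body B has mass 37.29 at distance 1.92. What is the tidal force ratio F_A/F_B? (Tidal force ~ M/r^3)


Ratio = (M1/r1^3) / (M2/r2^3) = (60.36/4.53^3) / (37.29/1.92^3) = 0.1232

0.1232


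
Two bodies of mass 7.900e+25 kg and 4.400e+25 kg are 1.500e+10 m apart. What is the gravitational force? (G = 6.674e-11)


F = G*m1*m2/r^2 = 6.674e-11 * 7.900e+25 * 4.400e+25 / (1.500e+10)^2 = 6.674e-11 * 3.476e+51 / 2.250e+20 = 1.031e+21

1.031e+21 N


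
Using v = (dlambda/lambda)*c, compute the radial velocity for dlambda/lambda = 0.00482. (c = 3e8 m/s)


v = (dlambda/lambda) * c = 0.00482 * 3e8 = 1.446e+06

1.446e+06 m/s


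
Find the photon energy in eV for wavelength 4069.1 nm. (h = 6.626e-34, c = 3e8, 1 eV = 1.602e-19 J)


E = hc/lambda = 6.626e-34 * 3e8 / 4.069e-06 = 4.885e-20 J = 0.3049 eV

0.3049 eV


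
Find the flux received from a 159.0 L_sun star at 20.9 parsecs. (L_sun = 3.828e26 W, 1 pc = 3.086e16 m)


F = L / (4*pi*d^2) = 6.087e+28 / (4*pi*(6.450e+17)^2) = 1.164e-08

1.164e-08 W/m^2


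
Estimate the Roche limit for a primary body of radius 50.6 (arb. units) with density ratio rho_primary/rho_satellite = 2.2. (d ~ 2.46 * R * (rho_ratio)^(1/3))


d_Roche = 2.46 * 50.6 * 2.2^(1/3) = 161.8924

161.8924


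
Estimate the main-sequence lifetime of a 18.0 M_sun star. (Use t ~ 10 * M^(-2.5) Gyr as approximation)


t = 10 * M^(-2.5) = 10 * 18.0^(-2.5) = 0.0073

0.0073 Gyr


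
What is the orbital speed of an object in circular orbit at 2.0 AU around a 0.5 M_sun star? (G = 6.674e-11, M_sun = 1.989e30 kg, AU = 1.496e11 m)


v = sqrt(GM/r) = sqrt(6.674e-11 * 9.945e+29 / 2.992e+11) = 14894.1149

14894.1149 m/s


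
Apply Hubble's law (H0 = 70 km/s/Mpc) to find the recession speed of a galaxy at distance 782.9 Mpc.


v = H0 * d = 70 * 782.9 = 54803.0

54803.0 km/s


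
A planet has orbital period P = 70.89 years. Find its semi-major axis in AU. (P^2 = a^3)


a = P^(2/3) = 70.89^(2/3) = 17.1287

17.1287 AU


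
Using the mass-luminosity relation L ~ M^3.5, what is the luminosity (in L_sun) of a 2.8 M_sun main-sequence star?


L/L_sun = (M/M_sun)^3.5 = 2.8^3.5 = 36.7327

36.7327 L_sun


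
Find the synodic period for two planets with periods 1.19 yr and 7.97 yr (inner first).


1/P_syn = |1/P1 - 1/P2| = |1/1.19 - 1/7.97| => P_syn = 1.3989

1.3989 years


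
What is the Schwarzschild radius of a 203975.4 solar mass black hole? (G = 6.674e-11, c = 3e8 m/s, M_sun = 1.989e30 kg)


M = 203975.4 * 1.989e30 kg = 4.057070706e+35 kg. rs = 2GM/c^2 = 2 * 6.674e-11 * 4.057070706e+35 / (3e8)^2 = 6.017e+08

6.017e+08 m


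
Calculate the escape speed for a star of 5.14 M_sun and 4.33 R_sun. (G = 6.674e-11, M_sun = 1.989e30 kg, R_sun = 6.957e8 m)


M = 5.14 * 1.989e30 kg = 1.022346e+31 kg; R = 4.33 * 6.957e8 m = 3.012381e+09 m. v_esc = sqrt(2GM/R) = sqrt(2 * 6.674e-11 * 1.022346e+31 / 3.012381e+09) = 673057.3949

673057.3949 m/s


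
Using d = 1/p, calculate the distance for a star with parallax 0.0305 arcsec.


d = 1/p = 1/0.0305 = 32.7869

32.7869 pc


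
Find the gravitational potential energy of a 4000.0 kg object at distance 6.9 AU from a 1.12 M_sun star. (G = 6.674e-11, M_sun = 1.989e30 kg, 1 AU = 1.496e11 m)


M = 1.12 * 1.989e30 kg = 2.22768e+30 kg; r = 6.9 AU * 1.496e11 m/AU = 1.03224e+12 m. U = -GM*m/r = -(6.674e-11 * 2.22768e+30 * 4000.0) / 1.03224e+12 = -5.761e+11

-5.761e+11 J


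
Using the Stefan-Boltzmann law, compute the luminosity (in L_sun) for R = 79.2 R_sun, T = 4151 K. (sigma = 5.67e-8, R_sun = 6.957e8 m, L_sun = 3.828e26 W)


R = 79.2 * 6.957e8 m = 5.509944e+10 m. L = 4*pi*R^2*sigma*T^4 = 4*pi*(5.509944e+10)^2 * 5.67e-8 * 4151^4 = 6.422412947e+29 W. L/L_sun = 6.422412947e+29 / 3.828e26 = 1677.7463

1677.7463 L_sun


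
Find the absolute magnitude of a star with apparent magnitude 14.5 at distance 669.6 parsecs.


M = m - 5*log10(d) + 5 = 14.5 - 5*log10(669.6) + 5 = 5.3709

5.3709


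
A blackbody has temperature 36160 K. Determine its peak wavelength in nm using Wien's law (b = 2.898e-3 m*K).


lam_max = b / T = 2.898e-3 / 36160 = 8.014e-08 m = 80.1438 nm

80.1438 nm


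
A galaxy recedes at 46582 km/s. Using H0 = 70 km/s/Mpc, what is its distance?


d = v / H0 = 46582 / 70 = 665.4571

665.4571 Mpc


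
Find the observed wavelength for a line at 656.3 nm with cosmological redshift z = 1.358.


lam_obs = lam_emit * (1 + z) = 656.3 * (1 + 1.358) = 1547.5554

1547.5554 nm


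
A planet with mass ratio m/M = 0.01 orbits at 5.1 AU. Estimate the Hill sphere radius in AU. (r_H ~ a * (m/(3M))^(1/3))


r_H = a * (m/3M)^(1/3) = 5.1 * (0.01/3)^(1/3) = 0.7618

0.7618 AU


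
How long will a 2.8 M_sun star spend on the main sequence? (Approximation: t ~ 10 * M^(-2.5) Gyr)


t = 10 * M^(-2.5) = 10 * 2.8^(-2.5) = 0.7623

0.7623 Gyr


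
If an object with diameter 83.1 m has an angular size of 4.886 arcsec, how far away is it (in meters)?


D = size / theta_rad, theta_rad = 4.886 * pi/(180*3600) = 2.369e-05, D = 3.508e+06

3.508e+06 m


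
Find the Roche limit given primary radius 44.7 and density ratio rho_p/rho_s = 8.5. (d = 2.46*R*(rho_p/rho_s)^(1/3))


d_Roche = 2.46 * 44.7 * 8.5^(1/3) = 224.4135

224.4135


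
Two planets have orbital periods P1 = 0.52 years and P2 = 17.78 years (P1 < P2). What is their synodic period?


1/P_syn = |1/P1 - 1/P2| = |1/0.52 - 1/17.78| => P_syn = 0.5357

0.5357 years


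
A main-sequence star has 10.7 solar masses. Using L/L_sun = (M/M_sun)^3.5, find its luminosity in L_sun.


L/L_sun = (M/M_sun)^3.5 = 10.7^3.5 = 4007.2203

4007.2203 L_sun


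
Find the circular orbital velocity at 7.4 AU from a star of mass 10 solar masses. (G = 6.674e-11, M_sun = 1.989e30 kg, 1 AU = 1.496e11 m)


v = sqrt(GM/r) = sqrt(6.674e-11 * 1.989e+31 / 1.107e+12) = 34628.1138

34628.1138 m/s


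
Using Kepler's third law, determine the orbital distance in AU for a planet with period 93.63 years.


a = P^(2/3) = 93.63^(2/3) = 20.6194

20.6194 AU


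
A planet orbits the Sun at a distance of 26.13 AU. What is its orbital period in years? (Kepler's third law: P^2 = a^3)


P = a^(3/2) = 26.13^1.5 = 133.5701

133.5701 years


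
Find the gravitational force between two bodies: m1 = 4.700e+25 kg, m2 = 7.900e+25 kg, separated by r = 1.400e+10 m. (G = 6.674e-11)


F = G*m1*m2/r^2 = 6.674e-11 * 4.700e+25 * 7.900e+25 / (1.400e+10)^2 = 6.674e-11 * 3.713e+51 / 1.960e+20 = 1.264e+21

1.264e+21 N


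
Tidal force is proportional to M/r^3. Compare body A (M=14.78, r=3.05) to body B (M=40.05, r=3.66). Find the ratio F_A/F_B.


Ratio = (M1/r1^3) / (M2/r2^3) = (14.78/3.05^3) / (40.05/3.66^3) = 0.6377

0.6377


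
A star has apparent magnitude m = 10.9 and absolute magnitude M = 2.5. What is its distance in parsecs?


d = 10^((m - M + 5)/5) = 10^((10.9 - 2.5 + 5)/5) = 478.6301

478.6301 pc


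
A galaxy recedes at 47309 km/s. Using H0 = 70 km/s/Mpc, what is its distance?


d = v / H0 = 47309 / 70 = 675.8429

675.8429 Mpc


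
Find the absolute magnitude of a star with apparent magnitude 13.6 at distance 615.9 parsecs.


M = m - 5*log10(d) + 5 = 13.6 - 5*log10(615.9) + 5 = 4.6524

4.6524


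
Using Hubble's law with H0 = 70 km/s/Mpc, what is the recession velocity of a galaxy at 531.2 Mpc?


v = H0 * d = 70 * 531.2 = 37184.0

37184.0 km/s


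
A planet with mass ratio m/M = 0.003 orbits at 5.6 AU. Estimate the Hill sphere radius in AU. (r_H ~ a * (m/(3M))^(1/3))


r_H = a * (m/3M)^(1/3) = 5.6 * (0.003/3)^(1/3) = 0.56

0.56 AU


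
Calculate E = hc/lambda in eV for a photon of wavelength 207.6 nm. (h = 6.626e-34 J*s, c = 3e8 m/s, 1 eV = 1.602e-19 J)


E = hc/lambda = 6.626e-34 * 3e8 / 2.076e-07 = 9.575e-19 J = 5.977 eV

5.977 eV


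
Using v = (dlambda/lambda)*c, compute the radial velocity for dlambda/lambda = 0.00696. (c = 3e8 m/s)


v = (dlambda/lambda) * c = 0.00696 * 3e8 = 2.088e+06

2.088e+06 m/s


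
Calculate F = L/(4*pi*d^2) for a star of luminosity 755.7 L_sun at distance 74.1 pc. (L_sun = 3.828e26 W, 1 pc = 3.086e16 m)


F = L / (4*pi*d^2) = 2.893e+29 / (4*pi*(2.287e+18)^2) = 4.402e-09

4.402e-09 W/m^2


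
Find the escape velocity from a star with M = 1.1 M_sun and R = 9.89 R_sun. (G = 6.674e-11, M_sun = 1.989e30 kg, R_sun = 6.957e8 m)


M = 1.1 * 1.989e30 kg = 2.1879e+30 kg; R = 9.89 * 6.957e8 m = 6.880473e+09 m. v_esc = sqrt(2GM/R) = sqrt(2 * 6.674e-11 * 2.1879e+30 / 6.880473e+09) = 206021.5668

206021.5668 m/s


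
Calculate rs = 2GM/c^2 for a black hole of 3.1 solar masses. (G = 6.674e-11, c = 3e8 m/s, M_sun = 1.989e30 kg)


M = 3.1 * 1.989e30 kg = 6.1659e+30 kg. rs = 2GM/c^2 = 2 * 6.674e-11 * 6.1659e+30 / (3e8)^2 = 9144.7148

9144.7148 m


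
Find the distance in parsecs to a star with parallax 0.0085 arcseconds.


d = 1/p = 1/0.0085 = 117.6471

117.6471 pc


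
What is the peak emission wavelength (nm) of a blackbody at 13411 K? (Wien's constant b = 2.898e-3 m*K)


lam_max = b / T = 2.898e-3 / 13411 = 2.161e-07 m = 216.0913 nm

216.0913 nm


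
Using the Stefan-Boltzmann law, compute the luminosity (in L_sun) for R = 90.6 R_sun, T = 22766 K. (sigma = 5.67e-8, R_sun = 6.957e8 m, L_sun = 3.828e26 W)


R = 90.6 * 6.957e8 m = 6.303042e+10 m. L = 4*pi*R^2*sigma*T^4 = 4*pi*(6.303042e+10)^2 * 5.67e-8 * 22766^4 = 7.603967483e+32 W. L/L_sun = 7.603967483e+32 / 3.828e26 = 1.986e+06

1.986e+06 L_sun


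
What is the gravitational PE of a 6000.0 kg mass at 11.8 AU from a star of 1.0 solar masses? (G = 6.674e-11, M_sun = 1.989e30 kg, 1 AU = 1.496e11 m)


M = 1.0 * 1.989e30 kg = 1.989e+30 kg; r = 11.8 AU * 1.496e11 m/AU = 1.76528e+12 m. U = -GM*m/r = -(6.674e-11 * 1.989e+30 * 6000.0) / 1.76528e+12 = -4.512e+11

-4.512e+11 J


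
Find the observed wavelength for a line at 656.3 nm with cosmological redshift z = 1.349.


lam_obs = lam_emit * (1 + z) = 656.3 * (1 + 1.349) = 1541.6487

1541.6487 nm


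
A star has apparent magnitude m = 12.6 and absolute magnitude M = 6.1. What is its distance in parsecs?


d = 10^((m - M + 5)/5) = 10^((12.6 - 6.1 + 5)/5) = 199.5262

199.5262 pc


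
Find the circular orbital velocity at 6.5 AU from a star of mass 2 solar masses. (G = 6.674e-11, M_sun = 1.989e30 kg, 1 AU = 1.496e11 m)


v = sqrt(GM/r) = sqrt(6.674e-11 * 3.978e+30 / 9.724e+11) = 16523.5369

16523.5369 m/s


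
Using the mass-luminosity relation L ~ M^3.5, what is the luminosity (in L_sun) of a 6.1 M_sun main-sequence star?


L/L_sun = (M/M_sun)^3.5 = 6.1^3.5 = 560.6017

560.6017 L_sun


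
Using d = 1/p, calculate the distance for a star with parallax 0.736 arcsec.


d = 1/p = 1/0.736 = 1.3587

1.3587 pc


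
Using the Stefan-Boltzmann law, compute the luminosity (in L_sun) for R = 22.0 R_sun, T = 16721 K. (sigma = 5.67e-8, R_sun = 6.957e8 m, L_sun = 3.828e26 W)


R = 22.0 * 6.957e8 m = 1.53054e+10 m. L = 4*pi*R^2*sigma*T^4 = 4*pi*(1.53054e+10)^2 * 5.67e-8 * 16721^4 = 1.304761937e+31 W. L/L_sun = 1.304761937e+31 / 3.828e26 = 34084.6901

34084.6901 L_sun


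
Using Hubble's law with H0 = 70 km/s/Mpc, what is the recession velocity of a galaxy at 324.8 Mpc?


v = H0 * d = 70 * 324.8 = 22736.0

22736.0 km/s


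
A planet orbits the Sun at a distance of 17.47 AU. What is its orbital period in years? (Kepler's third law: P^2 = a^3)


P = a^(3/2) = 17.47^1.5 = 73.0196

73.0196 years


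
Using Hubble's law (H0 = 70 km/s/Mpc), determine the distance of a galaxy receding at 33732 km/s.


d = v / H0 = 33732 / 70 = 481.8857

481.8857 Mpc


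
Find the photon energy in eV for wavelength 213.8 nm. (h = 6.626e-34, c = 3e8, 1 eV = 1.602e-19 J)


E = hc/lambda = 6.626e-34 * 3e8 / 2.138e-07 = 9.297e-19 J = 5.8037 eV

5.8037 eV


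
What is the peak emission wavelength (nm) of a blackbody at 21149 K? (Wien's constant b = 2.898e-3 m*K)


lam_max = b / T = 2.898e-3 / 21149 = 1.370e-07 m = 137.0278 nm

137.0278 nm


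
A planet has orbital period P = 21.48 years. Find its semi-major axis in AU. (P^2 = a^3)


a = P^(2/3) = 21.48^(2/3) = 7.7272

7.7272 AU


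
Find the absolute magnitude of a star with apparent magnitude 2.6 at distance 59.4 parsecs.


M = m - 5*log10(d) + 5 = 2.6 - 5*log10(59.4) + 5 = -1.2689

-1.2689


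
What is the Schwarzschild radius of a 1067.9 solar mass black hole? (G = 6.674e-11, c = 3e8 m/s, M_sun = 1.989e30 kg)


M = 1067.9 * 1.989e30 kg = 2.1240531e+33 kg. rs = 2GM/c^2 = 2 * 6.674e-11 * 2.1240531e+33 / (3e8)^2 = 3.150e+06

3.150e+06 m


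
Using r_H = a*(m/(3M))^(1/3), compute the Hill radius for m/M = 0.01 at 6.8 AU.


r_H = a * (m/3M)^(1/3) = 6.8 * (0.01/3)^(1/3) = 1.0158

1.0158 AU


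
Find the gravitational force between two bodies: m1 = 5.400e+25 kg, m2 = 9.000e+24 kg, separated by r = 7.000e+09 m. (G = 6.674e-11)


F = G*m1*m2/r^2 = 6.674e-11 * 5.400e+25 * 9.000e+24 / (7.000e+09)^2 = 6.674e-11 * 4.860e+50 / 4.900e+19 = 6.620e+20

6.620e+20 N


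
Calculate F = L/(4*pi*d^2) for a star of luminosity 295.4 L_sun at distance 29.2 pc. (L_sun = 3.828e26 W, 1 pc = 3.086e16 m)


F = L / (4*pi*d^2) = 1.131e+29 / (4*pi*(9.011e+17)^2) = 1.108e-08

1.108e-08 W/m^2


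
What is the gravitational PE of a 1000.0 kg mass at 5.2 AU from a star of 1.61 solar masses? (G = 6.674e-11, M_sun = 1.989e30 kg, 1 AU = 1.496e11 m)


M = 1.61 * 1.989e30 kg = 3.20229e+30 kg; r = 5.2 AU * 1.496e11 m/AU = 7.7792e+11 m. U = -GM*m/r = -(6.674e-11 * 3.20229e+30 * 1000.0) / 7.7792e+11 = -2.747e+11

-2.747e+11 J


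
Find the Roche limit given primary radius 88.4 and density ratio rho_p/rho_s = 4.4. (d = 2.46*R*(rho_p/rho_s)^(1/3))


d_Roche = 2.46 * 88.4 * 4.4^(1/3) = 356.3458

356.3458


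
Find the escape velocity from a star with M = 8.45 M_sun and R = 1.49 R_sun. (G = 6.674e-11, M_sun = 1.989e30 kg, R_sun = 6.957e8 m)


M = 8.45 * 1.989e30 kg = 1.680705e+31 kg; R = 1.49 * 6.957e8 m = 1.036593e+09 m. v_esc = sqrt(2GM/R) = sqrt(2 * 6.674e-11 * 1.680705e+31 / 1.036593e+09) = 1.471e+06

1.471e+06 m/s


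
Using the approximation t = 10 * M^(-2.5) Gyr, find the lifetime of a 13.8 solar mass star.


t = 10 * M^(-2.5) = 10 * 13.8^(-2.5) = 0.0141

0.0141 Gyr


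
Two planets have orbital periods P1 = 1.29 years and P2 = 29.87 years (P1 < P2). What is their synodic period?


1/P_syn = |1/P1 - 1/P2| = |1/1.29 - 1/29.87| => P_syn = 1.3482

1.3482 years


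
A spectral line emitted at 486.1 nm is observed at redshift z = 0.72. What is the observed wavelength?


lam_obs = lam_emit * (1 + z) = 486.1 * (1 + 0.72) = 836.092

836.092 nm


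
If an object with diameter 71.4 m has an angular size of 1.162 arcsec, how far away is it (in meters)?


D = size / theta_rad, theta_rad = 1.162 * pi/(180*3600) = 5.634e-06, D = 1.267e+07

1.267e+07 m


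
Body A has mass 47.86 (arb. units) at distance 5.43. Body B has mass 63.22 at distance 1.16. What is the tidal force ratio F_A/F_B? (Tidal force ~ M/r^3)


Ratio = (M1/r1^3) / (M2/r2^3) = (47.86/5.43^3) / (63.22/1.16^3) = 0.0074

0.0074


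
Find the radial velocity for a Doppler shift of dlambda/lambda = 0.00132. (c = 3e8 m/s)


v = (dlambda/lambda) * c = 0.00132 * 3e8 = 396000.0

396000.0 m/s


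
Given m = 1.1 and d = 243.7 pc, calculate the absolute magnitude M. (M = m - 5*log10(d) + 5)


M = m - 5*log10(d) + 5 = 1.1 - 5*log10(243.7) + 5 = -5.8343

-5.8343


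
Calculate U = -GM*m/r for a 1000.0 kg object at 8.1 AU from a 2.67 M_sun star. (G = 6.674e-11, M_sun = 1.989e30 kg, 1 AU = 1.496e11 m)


M = 2.67 * 1.989e30 kg = 5.31063e+30 kg; r = 8.1 AU * 1.496e11 m/AU = 1.21176e+12 m. U = -GM*m/r = -(6.674e-11 * 5.31063e+30 * 1000.0) / 1.21176e+12 = -2.925e+11

-2.925e+11 J


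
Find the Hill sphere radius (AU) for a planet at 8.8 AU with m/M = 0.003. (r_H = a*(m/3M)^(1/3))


r_H = a * (m/3M)^(1/3) = 8.8 * (0.003/3)^(1/3) = 0.88

0.88 AU


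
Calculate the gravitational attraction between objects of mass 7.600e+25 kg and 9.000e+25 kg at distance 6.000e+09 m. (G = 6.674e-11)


F = G*m1*m2/r^2 = 6.674e-11 * 7.600e+25 * 9.000e+25 / (6.000e+09)^2 = 6.674e-11 * 6.840e+51 / 3.600e+19 = 1.268e+22

1.268e+22 N


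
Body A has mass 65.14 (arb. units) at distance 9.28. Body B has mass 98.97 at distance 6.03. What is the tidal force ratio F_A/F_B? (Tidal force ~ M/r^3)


Ratio = (M1/r1^3) / (M2/r2^3) = (65.14/9.28^3) / (98.97/6.03^3) = 0.1806

0.1806


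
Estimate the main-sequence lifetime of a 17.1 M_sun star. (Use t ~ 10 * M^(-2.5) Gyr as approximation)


t = 10 * M^(-2.5) = 10 * 17.1^(-2.5) = 0.0083

0.0083 Gyr


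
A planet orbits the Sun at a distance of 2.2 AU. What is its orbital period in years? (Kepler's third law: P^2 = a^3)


P = a^(3/2) = 2.2^1.5 = 3.2631

3.2631 years


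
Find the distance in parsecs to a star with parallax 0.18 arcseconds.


d = 1/p = 1/0.18 = 5.5556

5.5556 pc


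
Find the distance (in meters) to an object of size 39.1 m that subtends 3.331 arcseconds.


D = size / theta_rad, theta_rad = 3.331 * pi/(180*3600) = 1.615e-05, D = 2.421e+06

2.421e+06 m


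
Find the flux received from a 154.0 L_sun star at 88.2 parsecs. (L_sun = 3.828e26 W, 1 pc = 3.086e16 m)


F = L / (4*pi*d^2) = 5.895e+28 / (4*pi*(2.722e+18)^2) = 6.332e-10

6.332e-10 W/m^2


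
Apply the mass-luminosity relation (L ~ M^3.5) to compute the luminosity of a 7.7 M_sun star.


L/L_sun = (M/M_sun)^3.5 = 7.7^3.5 = 1266.8277

1266.8277 L_sun


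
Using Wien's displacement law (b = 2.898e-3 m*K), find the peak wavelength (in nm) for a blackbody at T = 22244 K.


lam_max = b / T = 2.898e-3 / 22244 = 1.303e-07 m = 130.2823 nm

130.2823 nm


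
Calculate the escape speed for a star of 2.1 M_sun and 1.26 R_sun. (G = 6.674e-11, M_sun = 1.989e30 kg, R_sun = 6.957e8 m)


M = 2.1 * 1.989e30 kg = 4.1769e+30 kg; R = 1.26 * 6.957e8 m = 8.76582e+08 m. v_esc = sqrt(2GM/R) = sqrt(2 * 6.674e-11 * 4.1769e+30 / 8.76582e+08) = 797515.0064

797515.0064 m/s


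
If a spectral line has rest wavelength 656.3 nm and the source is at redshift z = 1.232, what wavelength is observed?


lam_obs = lam_emit * (1 + z) = 656.3 * (1 + 1.232) = 1464.8616

1464.8616 nm


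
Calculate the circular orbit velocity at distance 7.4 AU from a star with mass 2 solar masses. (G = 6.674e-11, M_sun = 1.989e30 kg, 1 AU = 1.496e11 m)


v = sqrt(GM/r) = sqrt(6.674e-11 * 3.978e+30 / 1.107e+12) = 15486.1633

15486.1633 m/s


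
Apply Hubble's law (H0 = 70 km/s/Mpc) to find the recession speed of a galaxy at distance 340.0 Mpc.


v = H0 * d = 70 * 340.0 = 23800.0

23800.0 km/s


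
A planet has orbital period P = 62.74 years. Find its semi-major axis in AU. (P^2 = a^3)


a = P^(2/3) = 62.74^(2/3) = 15.7893

15.7893 AU


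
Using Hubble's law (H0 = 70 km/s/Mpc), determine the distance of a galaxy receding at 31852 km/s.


d = v / H0 = 31852 / 70 = 455.0286

455.0286 Mpc


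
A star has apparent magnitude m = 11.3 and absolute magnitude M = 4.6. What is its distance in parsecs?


d = 10^((m - M + 5)/5) = 10^((11.3 - 4.6 + 5)/5) = 218.7762

218.7762 pc


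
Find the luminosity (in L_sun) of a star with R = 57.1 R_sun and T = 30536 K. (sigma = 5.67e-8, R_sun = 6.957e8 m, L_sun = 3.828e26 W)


R = 57.1 * 6.957e8 m = 3.972447e+10 m. L = 4*pi*R^2*sigma*T^4 = 4*pi*(3.972447e+10)^2 * 5.67e-8 * 30536^4 = 9.775922138e+32 W. L/L_sun = 9.775922138e+32 / 3.828e26 = 2.554e+06

2.554e+06 L_sun


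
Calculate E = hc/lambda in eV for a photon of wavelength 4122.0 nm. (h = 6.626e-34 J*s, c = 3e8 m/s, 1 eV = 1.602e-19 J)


E = hc/lambda = 6.626e-34 * 3e8 / 4.122e-06 = 4.822e-20 J = 0.301 eV

0.301 eV


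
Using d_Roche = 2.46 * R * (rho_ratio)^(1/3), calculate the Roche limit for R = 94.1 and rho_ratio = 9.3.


d_Roche = 2.46 * 94.1 * 9.3^(1/3) = 486.802

486.802


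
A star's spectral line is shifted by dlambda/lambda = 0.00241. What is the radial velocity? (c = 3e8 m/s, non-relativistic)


v = (dlambda/lambda) * c = 0.00241 * 3e8 = 723000.0

723000.0 m/s


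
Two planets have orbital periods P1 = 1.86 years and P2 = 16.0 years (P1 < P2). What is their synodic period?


1/P_syn = |1/P1 - 1/P2| = |1/1.86 - 1/16.0| => P_syn = 2.1047

2.1047 years


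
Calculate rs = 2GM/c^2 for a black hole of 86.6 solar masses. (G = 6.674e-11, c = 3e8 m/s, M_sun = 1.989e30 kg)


M = 86.6 * 1.989e30 kg = 1.722474e+32 kg. rs = 2GM/c^2 = 2 * 6.674e-11 * 1.722474e+32 / (3e8)^2 = 255462.0328

255462.0328 m


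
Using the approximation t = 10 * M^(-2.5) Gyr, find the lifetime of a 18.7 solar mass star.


t = 10 * M^(-2.5) = 10 * 18.7^(-2.5) = 0.0066

0.0066 Gyr


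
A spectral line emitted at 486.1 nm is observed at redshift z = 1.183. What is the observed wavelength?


lam_obs = lam_emit * (1 + z) = 486.1 * (1 + 1.183) = 1061.1563

1061.1563 nm


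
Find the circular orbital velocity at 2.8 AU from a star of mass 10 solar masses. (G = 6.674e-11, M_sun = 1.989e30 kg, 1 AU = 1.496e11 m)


v = sqrt(GM/r) = sqrt(6.674e-11 * 1.989e+31 / 4.189e+11) = 56294.4629

56294.4629 m/s


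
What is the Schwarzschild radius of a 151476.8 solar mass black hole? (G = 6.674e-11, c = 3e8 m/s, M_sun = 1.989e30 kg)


M = 151476.8 * 1.989e30 kg = 3.012873552e+35 kg. rs = 2GM/c^2 = 2 * 6.674e-11 * 3.012873552e+35 / (3e8)^2 = 4.468e+08

4.468e+08 m


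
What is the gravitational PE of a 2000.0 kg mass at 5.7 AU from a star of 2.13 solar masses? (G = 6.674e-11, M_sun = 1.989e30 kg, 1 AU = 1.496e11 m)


M = 2.13 * 1.989e30 kg = 4.23657e+30 kg; r = 5.7 AU * 1.496e11 m/AU = 8.5272e+11 m. U = -GM*m/r = -(6.674e-11 * 4.23657e+30 * 2000.0) / 8.5272e+11 = -6.632e+11

-6.632e+11 J


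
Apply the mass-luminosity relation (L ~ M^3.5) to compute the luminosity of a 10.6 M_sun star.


L/L_sun = (M/M_sun)^3.5 = 10.6^3.5 = 3877.6672

3877.6672 L_sun


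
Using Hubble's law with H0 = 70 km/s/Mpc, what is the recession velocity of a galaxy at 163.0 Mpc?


v = H0 * d = 70 * 163.0 = 11410.0

11410.0 km/s


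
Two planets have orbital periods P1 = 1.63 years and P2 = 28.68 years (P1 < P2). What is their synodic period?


1/P_syn = |1/P1 - 1/P2| = |1/1.63 - 1/28.68| => P_syn = 1.7282

1.7282 years


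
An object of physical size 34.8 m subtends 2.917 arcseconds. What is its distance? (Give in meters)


D = size / theta_rad, theta_rad = 2.917 * pi/(180*3600) = 1.414e-05, D = 2.461e+06

2.461e+06 m


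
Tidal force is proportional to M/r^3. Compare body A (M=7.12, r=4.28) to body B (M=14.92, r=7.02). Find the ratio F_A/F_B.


Ratio = (M1/r1^3) / (M2/r2^3) = (7.12/4.28^3) / (14.92/7.02^3) = 2.1057

2.1057


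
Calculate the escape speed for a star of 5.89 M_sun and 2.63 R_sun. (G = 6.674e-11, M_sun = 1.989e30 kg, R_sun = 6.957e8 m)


M = 5.89 * 1.989e30 kg = 1.171521e+31 kg; R = 2.63 * 6.957e8 m = 1.829691e+09 m. v_esc = sqrt(2GM/R) = sqrt(2 * 6.674e-11 * 1.171521e+31 / 1.829691e+09) = 924473.0644

924473.0644 m/s


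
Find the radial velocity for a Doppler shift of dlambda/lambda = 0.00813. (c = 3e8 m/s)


v = (dlambda/lambda) * c = 0.00813 * 3e8 = 2.439e+06

2.439e+06 m/s


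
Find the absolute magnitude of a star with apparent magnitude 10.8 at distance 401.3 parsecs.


M = m - 5*log10(d) + 5 = 10.8 - 5*log10(401.3) + 5 = 2.7827

2.7827


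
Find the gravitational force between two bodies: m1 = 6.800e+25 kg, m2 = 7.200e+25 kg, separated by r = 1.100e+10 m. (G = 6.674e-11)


F = G*m1*m2/r^2 = 6.674e-11 * 6.800e+25 * 7.200e+25 / (1.100e+10)^2 = 6.674e-11 * 4.896e+51 / 1.210e+20 = 2.700e+21

2.700e+21 N


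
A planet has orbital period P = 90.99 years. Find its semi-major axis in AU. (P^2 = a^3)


a = P^(2/3) = 90.99^(2/3) = 20.23

20.23 AU


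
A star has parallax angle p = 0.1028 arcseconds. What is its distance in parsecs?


d = 1/p = 1/0.1028 = 9.7276

9.7276 pc


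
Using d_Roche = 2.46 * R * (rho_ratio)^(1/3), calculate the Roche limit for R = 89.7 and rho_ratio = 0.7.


d_Roche = 2.46 * 89.7 * 0.7^(1/3) = 195.9267

195.9267


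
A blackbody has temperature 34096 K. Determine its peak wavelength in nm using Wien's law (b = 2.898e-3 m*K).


lam_max = b / T = 2.898e-3 / 34096 = 8.500e-08 m = 84.9953 nm

84.9953 nm


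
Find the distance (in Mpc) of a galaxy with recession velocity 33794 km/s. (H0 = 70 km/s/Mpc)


d = v / H0 = 33794 / 70 = 482.7714

482.7714 Mpc


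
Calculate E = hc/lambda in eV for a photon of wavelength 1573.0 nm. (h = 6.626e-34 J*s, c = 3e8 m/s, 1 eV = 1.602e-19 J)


E = hc/lambda = 6.626e-34 * 3e8 / 1.573e-06 = 1.264e-19 J = 0.7888 eV

0.7888 eV


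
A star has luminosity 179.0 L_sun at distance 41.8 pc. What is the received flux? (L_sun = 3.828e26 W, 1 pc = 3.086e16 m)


F = L / (4*pi*d^2) = 6.852e+28 / (4*pi*(1.290e+18)^2) = 3.277e-09

3.277e-09 W/m^2


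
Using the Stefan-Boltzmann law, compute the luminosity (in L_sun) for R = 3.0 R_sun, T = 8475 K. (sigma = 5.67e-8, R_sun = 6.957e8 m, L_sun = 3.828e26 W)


R = 3.0 * 6.957e8 m = 2.0871e+09 m. L = 4*pi*R^2*sigma*T^4 = 4*pi*(2.0871e+09)^2 * 5.67e-8 * 8475^4 = 1.601173031e+28 W. L/L_sun = 1.601173031e+28 / 3.828e26 = 41.8279

41.8279 L_sun


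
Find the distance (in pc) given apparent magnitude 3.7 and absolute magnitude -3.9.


d = 10^((m - M + 5)/5) = 10^((3.7 - -3.9 + 5)/5) = 331.1311

331.1311 pc


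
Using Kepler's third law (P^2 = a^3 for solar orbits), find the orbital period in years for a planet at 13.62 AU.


P = a^(3/2) = 13.62^1.5 = 50.265

50.265 years


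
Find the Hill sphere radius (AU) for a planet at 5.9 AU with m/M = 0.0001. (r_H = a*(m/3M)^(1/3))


r_H = a * (m/3M)^(1/3) = 5.9 * (0.0001/3)^(1/3) = 0.1899

0.1899 AU


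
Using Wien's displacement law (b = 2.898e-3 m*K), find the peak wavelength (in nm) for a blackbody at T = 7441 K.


lam_max = b / T = 2.898e-3 / 7441 = 3.895e-07 m = 389.4638 nm

389.4638 nm


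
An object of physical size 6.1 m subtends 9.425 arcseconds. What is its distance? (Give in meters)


D = size / theta_rad, theta_rad = 9.425 * pi/(180*3600) = 4.569e-05, D = 133497.6465

133497.6465 m


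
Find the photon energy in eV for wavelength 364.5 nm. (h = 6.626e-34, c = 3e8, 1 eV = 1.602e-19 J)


E = hc/lambda = 6.626e-34 * 3e8 / 3.645e-07 = 5.453e-19 J = 3.4042 eV

3.4042 eV


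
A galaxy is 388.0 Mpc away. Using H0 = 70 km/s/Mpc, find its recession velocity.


v = H0 * d = 70 * 388.0 = 27160.0

27160.0 km/s


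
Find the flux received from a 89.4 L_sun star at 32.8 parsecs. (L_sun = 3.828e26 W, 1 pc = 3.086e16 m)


F = L / (4*pi*d^2) = 3.422e+28 / (4*pi*(1.012e+18)^2) = 2.658e-09

2.658e-09 W/m^2


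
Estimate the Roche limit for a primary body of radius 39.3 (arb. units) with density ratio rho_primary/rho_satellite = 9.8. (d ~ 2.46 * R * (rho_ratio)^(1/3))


d_Roche = 2.46 * 39.3 * 9.8^(1/3) = 206.8885

206.8885


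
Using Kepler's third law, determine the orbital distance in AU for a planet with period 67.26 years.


a = P^(2/3) = 67.26^(2/3) = 16.5388

16.5388 AU


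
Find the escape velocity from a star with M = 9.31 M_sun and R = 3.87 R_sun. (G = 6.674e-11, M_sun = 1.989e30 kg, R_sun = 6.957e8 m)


M = 9.31 * 1.989e30 kg = 1.851759e+31 kg; R = 3.87 * 6.957e8 m = 2.692359e+09 m. v_esc = sqrt(2GM/R) = sqrt(2 * 6.674e-11 * 1.851759e+31 / 2.692359e+09) = 958150.7566

958150.7566 m/s


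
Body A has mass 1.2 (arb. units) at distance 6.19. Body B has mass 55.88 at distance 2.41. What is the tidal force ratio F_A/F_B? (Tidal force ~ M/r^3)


Ratio = (M1/r1^3) / (M2/r2^3) = (1.2/6.19^3) / (55.88/2.41^3) = 0.0013

0.0013


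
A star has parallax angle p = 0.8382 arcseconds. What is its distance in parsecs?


d = 1/p = 1/0.8382 = 1.193

1.193 pc


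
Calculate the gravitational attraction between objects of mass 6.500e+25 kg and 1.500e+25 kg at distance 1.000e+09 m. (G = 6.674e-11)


F = G*m1*m2/r^2 = 6.674e-11 * 6.500e+25 * 1.500e+25 / (1.000e+09)^2 = 6.674e-11 * 9.750e+50 / 1.000e+18 = 6.507e+22

6.507e+22 N


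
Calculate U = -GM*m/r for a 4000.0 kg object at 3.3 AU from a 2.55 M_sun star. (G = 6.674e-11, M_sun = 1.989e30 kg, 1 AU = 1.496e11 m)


M = 2.55 * 1.989e30 kg = 5.07195e+30 kg; r = 3.3 AU * 1.496e11 m/AU = 4.9368e+11 m. U = -GM*m/r = -(6.674e-11 * 5.07195e+30 * 4000.0) / 4.9368e+11 = -2.743e+12

-2.743e+12 J


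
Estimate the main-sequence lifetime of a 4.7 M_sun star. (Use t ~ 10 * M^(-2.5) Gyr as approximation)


t = 10 * M^(-2.5) = 10 * 4.7^(-2.5) = 0.2088

0.2088 Gyr


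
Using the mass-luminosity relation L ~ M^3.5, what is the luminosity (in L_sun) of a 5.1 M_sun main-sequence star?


L/L_sun = (M/M_sun)^3.5 = 5.1^3.5 = 299.5681

299.5681 L_sun


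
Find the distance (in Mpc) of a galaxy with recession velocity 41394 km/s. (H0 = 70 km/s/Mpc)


d = v / H0 = 41394 / 70 = 591.3429

591.3429 Mpc


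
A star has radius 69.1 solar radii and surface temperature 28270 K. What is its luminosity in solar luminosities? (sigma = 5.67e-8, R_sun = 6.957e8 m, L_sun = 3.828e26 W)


R = 69.1 * 6.957e8 m = 4.807287e+10 m. L = 4*pi*R^2*sigma*T^4 = 4*pi*(4.807287e+10)^2 * 5.67e-8 * 28270^4 = 1.051710617e+33 W. L/L_sun = 1.051710617e+33 / 3.828e26 = 2.747e+06

2.747e+06 L_sun


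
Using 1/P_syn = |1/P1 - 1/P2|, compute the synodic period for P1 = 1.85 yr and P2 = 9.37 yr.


1/P_syn = |1/P1 - 1/P2| = |1/1.85 - 1/9.37| => P_syn = 2.3051

2.3051 years


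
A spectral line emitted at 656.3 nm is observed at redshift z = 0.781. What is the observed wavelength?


lam_obs = lam_emit * (1 + z) = 656.3 * (1 + 0.781) = 1168.8703

1168.8703 nm


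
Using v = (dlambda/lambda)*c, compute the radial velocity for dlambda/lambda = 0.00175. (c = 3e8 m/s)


v = (dlambda/lambda) * c = 0.00175 * 3e8 = 525000.0

525000.0 m/s


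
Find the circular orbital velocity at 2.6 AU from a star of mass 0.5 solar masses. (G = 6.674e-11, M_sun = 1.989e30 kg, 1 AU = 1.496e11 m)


v = sqrt(GM/r) = sqrt(6.674e-11 * 9.945e+29 / 3.890e+11) = 13063.0029

13063.0029 m/s


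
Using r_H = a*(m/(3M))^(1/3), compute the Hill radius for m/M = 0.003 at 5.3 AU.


r_H = a * (m/3M)^(1/3) = 5.3 * (0.003/3)^(1/3) = 0.53

0.53 AU


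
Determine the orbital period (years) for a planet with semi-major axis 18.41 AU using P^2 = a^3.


P = a^(3/2) = 18.41^1.5 = 78.9916

78.9916 years


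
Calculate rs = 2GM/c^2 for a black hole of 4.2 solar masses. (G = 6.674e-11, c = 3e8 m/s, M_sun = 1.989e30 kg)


M = 4.2 * 1.989e30 kg = 8.3538e+30 kg. rs = 2GM/c^2 = 2 * 6.674e-11 * 8.3538e+30 / (3e8)^2 = 12389.6136

12389.6136 m


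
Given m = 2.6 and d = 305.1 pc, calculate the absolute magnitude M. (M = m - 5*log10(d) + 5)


M = m - 5*log10(d) + 5 = 2.6 - 5*log10(305.1) + 5 = -4.8222

-4.8222


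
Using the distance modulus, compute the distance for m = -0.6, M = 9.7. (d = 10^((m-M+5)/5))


d = 10^((m - M + 5)/5) = 10^((-0.6 - 9.7 + 5)/5) = 0.0871

0.0871 pc


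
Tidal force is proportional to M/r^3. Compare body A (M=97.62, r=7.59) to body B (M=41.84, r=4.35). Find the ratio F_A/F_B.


Ratio = (M1/r1^3) / (M2/r2^3) = (97.62/7.59^3) / (41.84/4.35^3) = 0.4392

0.4392


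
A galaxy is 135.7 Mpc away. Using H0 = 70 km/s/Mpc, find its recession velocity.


v = H0 * d = 70 * 135.7 = 9499.0

9499.0 km/s


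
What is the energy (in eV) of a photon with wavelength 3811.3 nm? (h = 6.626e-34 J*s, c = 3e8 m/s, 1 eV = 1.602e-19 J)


E = hc/lambda = 6.626e-34 * 3e8 / 3.811e-06 = 5.216e-20 J = 0.3256 eV

0.3256 eV


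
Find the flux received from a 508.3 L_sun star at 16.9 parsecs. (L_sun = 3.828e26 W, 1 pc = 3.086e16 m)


F = L / (4*pi*d^2) = 1.946e+29 / (4*pi*(5.215e+17)^2) = 5.693e-08

5.693e-08 W/m^2


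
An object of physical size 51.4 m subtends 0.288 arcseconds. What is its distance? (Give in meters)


D = size / theta_rad, theta_rad = 0.288 * pi/(180*3600) = 1.396e-06, D = 3.681e+07

3.681e+07 m


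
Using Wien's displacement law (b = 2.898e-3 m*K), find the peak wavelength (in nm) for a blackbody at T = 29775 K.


lam_max = b / T = 2.898e-3 / 29775 = 9.733e-08 m = 97.33 nm

97.33 nm


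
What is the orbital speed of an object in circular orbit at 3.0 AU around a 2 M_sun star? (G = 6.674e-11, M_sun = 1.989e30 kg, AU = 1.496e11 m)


v = sqrt(GM/r) = sqrt(6.674e-11 * 3.978e+30 / 4.488e+11) = 24321.9878

24321.9878 m/s


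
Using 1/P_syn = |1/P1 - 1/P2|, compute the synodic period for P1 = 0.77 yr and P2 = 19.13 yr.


1/P_syn = |1/P1 - 1/P2| = |1/0.77 - 1/19.13| => P_syn = 0.8023

0.8023 years


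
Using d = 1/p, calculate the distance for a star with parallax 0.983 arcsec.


d = 1/p = 1/0.983 = 1.0173

1.0173 pc


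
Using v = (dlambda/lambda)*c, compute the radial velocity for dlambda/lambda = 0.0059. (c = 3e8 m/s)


v = (dlambda/lambda) * c = 0.0059 * 3e8 = 1.770e+06

1.770e+06 m/s


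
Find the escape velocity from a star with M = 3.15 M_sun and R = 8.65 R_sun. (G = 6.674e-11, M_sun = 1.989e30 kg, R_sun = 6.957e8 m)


M = 3.15 * 1.989e30 kg = 6.26535e+30 kg; R = 8.65 * 6.957e8 m = 6.017805e+09 m. v_esc = sqrt(2GM/R) = sqrt(2 * 6.674e-11 * 6.26535e+30 / 6.017805e+09) = 372787.818

372787.818 m/s


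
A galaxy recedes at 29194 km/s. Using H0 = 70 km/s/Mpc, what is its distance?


d = v / H0 = 29194 / 70 = 417.0571

417.0571 Mpc


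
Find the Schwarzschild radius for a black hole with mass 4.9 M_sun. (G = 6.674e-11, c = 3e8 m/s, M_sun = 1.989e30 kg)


M = 4.9 * 1.989e30 kg = 9.7461e+30 kg. rs = 2GM/c^2 = 2 * 6.674e-11 * 9.7461e+30 / (3e8)^2 = 14454.5492

14454.5492 m


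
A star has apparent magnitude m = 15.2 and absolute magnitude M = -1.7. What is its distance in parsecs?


d = 10^((m - M + 5)/5) = 10^((15.2 - -1.7 + 5)/5) = 23988.3292

23988.3292 pc


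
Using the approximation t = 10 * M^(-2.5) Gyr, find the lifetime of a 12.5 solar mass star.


t = 10 * M^(-2.5) = 10 * 12.5^(-2.5) = 0.0181

0.0181 Gyr


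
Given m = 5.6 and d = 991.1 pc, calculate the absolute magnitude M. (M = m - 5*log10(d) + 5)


M = m - 5*log10(d) + 5 = 5.6 - 5*log10(991.1) + 5 = -4.3806

-4.3806
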